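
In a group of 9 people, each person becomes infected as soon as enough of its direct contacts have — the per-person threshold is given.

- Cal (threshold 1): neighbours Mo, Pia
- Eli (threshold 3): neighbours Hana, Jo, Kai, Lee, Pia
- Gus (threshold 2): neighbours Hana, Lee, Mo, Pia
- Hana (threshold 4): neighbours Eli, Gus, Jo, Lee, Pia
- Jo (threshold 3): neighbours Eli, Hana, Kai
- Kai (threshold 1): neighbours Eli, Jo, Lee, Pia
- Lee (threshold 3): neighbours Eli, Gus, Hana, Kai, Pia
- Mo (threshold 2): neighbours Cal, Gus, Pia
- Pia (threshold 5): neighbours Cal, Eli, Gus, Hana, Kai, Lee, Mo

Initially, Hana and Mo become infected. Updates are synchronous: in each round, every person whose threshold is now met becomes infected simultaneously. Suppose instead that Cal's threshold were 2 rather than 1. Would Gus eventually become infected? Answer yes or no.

With Cal's threshold at 2:
Round 1 — Hana, Mo become infected (initial).
Round 2 — checking thresholds:
  Cal: 1 of 2 neighbours < 2, holds.
  Eli: 1 of 5 neighbours < 3, holds.
  Gus: 2 of 4 neighbours ≥ 2, becomes infected.
  Jo: 1 of 3 neighbours < 3, holds.
  Lee: 1 of 5 neighbours < 3, holds.
  Pia: 2 of 7 neighbours < 5, holds.
Round 3 — no new infections; cascade stops.

yes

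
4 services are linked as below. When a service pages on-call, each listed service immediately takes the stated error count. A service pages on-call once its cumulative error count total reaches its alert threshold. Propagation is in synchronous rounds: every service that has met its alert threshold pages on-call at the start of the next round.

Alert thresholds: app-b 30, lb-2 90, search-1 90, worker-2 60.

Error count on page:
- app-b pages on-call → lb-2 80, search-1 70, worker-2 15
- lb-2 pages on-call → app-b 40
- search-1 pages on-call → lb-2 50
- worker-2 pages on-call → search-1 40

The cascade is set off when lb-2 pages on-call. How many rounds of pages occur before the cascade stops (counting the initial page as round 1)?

2

Round 1 — lb-2 pages on-call (initial).
  app-b: +40 → 40 ≥ 30
Round 2 — app-b pages on-call.
  search-1: +70 → 70 < 90
  worker-2: +15 → 15 < 60
No further pages.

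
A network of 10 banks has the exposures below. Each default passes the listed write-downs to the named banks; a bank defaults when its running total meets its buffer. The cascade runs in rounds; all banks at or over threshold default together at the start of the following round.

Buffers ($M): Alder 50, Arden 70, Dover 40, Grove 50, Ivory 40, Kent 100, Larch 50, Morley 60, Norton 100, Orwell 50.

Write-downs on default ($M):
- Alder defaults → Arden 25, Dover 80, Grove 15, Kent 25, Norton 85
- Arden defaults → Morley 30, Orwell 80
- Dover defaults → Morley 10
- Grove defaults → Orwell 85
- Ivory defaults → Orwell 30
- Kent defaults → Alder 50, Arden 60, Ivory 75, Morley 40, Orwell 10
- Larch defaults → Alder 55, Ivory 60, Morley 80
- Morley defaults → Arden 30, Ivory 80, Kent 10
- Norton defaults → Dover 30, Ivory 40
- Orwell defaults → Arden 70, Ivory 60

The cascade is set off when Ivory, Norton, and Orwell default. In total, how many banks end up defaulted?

Round 1 — Ivory, Norton, Orwell default (initial).
  Arden: +70 → 70 ≥ 70
  Dover: +30 → 30 < 40
Round 2 — Arden defaults.
  Morley: +30 → 30 < 60
No further defaults.

4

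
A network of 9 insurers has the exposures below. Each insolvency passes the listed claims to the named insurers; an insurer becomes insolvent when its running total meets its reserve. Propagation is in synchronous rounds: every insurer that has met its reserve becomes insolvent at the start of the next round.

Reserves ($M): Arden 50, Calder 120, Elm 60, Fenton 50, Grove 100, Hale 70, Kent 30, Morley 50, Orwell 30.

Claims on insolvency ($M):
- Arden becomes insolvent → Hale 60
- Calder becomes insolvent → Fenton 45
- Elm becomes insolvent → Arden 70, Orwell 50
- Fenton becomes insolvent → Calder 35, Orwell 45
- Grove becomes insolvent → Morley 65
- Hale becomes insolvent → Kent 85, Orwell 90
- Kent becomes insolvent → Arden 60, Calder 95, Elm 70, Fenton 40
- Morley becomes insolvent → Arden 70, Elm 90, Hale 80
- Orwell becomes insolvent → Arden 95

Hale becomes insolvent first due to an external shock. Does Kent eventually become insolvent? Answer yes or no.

Round 1 — Hale becomes insolvent (initial).
  Kent: +85 → 85 ≥ 30
  Orwell: +90 → 90 ≥ 30
Round 2 — Kent, Orwell become insolvent.
  Arden: +60+95 → 155 ≥ 50
  Calder: +95 → 95 < 120
  Elm: +70 → 70 ≥ 60
  Fenton: +40 → 40 < 50
Round 3 — Arden, Elm become insolvent.
No further insolvencies.

yes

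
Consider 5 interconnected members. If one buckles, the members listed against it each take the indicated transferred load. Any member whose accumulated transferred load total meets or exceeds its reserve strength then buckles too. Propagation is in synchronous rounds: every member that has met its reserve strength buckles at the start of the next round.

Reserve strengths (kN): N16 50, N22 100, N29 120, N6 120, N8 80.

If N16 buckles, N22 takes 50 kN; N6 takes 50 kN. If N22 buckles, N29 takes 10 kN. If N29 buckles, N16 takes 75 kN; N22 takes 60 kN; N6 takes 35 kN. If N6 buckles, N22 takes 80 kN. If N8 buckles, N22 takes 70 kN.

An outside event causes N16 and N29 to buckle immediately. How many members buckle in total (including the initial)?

3

Round 1 — N16, N29 buckle (initial).
  N22: +50+60 → 110 ≥ 100
  N6: +50+35 → 85 < 120
Round 2 — N22 buckles.
No further bucklings.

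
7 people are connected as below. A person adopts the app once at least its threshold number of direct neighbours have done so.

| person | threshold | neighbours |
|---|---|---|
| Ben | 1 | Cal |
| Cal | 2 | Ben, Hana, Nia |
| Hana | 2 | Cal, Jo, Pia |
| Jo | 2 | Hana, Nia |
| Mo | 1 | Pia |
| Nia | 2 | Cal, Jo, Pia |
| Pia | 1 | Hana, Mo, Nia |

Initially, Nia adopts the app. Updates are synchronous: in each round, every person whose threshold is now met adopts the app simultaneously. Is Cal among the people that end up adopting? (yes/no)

no

Round 1 — Nia adopts the app (initial).
Round 2 — checking thresholds:
  Cal: 1 of 3 neighbours < 2, below threshold.
  Jo: 1 of 2 neighbours < 2, below threshold.
  Pia: 1 of 3 neighbours ≥ 1, adopts the app.
Round 3 — checking thresholds:
  Cal: 1 of 3 neighbours < 2, below threshold.
  Hana: 1 of 3 neighbours < 2, below threshold.
  Jo: 1 of 2 neighbours < 2, below threshold.
  Mo: 1 of 1 neighbours ≥ 1, adopts the app.
Round 4 — no new adoptions; cascade stops.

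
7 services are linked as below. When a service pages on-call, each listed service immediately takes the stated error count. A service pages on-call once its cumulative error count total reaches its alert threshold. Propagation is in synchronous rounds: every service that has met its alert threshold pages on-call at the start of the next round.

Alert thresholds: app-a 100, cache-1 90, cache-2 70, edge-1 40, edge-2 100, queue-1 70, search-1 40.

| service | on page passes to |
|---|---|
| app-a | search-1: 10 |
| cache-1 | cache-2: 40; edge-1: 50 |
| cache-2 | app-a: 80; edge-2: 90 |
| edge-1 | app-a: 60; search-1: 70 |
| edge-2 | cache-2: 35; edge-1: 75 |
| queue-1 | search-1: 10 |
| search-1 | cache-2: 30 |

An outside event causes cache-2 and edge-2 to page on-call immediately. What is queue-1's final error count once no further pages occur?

Round 1 — cache-2, edge-2 page on-call (initial).
  app-a: +80 → 80 < 100
  edge-1: +75 → 75 ≥ 40
Round 2 — edge-1 pages on-call.
  app-a: +60 → 140 ≥ 100
  search-1: +70 → 70 ≥ 40
Round 3 — app-a, search-1 page on-call.
No further pages.

0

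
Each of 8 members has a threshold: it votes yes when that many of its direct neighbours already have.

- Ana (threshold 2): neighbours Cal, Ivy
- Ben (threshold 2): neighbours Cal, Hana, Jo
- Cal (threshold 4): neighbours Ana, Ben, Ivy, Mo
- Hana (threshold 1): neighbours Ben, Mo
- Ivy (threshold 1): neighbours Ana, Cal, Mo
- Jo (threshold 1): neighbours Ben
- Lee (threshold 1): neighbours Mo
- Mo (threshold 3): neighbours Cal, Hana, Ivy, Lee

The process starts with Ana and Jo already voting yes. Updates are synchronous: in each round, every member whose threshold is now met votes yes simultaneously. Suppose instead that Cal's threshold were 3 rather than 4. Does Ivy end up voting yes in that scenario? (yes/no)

yes

With Cal's threshold at 3:
Round 1 — Ana, Jo vote yes (initial).
Round 2 — checking thresholds:
  Ben: 1 of 3 neighbours < 2, holds.
  Cal: 1 of 4 neighbours < 3, holds.
  Ivy: 1 of 3 neighbours ≥ 1, votes yes.
Round 3 — no new yes votes; cascade stops.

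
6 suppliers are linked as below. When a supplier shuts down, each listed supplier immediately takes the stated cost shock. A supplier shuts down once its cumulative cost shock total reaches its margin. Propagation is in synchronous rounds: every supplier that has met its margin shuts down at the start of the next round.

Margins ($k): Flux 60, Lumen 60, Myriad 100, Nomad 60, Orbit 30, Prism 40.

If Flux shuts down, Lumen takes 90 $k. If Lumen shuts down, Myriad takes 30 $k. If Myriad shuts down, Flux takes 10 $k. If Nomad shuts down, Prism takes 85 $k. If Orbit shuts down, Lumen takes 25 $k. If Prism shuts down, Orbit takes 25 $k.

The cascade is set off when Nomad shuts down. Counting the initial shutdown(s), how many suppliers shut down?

2

Round 1 — Nomad shuts down (initial).
  Prism: +85 → 85 ≥ 40
Round 2 — Prism shuts down.
  Orbit: +25 → 25 < 30
No further shutdowns.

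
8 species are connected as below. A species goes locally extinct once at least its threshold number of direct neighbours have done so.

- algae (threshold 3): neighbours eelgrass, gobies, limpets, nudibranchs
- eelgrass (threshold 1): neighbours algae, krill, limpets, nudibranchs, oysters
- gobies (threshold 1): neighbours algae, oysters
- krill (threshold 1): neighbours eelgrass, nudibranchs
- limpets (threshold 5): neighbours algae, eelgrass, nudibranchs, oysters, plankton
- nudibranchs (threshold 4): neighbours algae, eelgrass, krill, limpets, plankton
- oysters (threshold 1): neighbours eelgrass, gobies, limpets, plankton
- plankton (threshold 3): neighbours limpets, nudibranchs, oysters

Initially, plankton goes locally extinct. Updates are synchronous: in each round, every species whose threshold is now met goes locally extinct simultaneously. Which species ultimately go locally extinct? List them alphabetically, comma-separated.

Round 1 — plankton goes locally extinct (initial).
Round 2 — checking thresholds:
  limpets: 1 of 5 neighbours < 5, holds.
  nudibranchs: 1 of 5 neighbours < 4, holds.
  oysters: 1 of 4 neighbours ≥ 1, goes locally extinct.
Round 3 — checking thresholds:
  eelgrass: 1 of 5 neighbours ≥ 1, goes locally extinct.
  gobies: 1 of 2 neighbours ≥ 1, goes locally extinct.
  limpets: 2 of 5 neighbours < 5, holds.
  nudibranchs: 1 of 5 neighbours < 4, holds.
Round 4 — checking thresholds:
  algae: 2 of 4 neighbours < 3, holds.
  krill: 1 of 2 neighbours ≥ 1, goes locally extinct.
  limpets: 3 of 5 neighbours < 5, holds.
  nudibranchs: 2 of 5 neighbours < 4, holds.
Round 5 — no new extinctions; cascade stops.

eelgrass, gobies, krill, oysters, plankton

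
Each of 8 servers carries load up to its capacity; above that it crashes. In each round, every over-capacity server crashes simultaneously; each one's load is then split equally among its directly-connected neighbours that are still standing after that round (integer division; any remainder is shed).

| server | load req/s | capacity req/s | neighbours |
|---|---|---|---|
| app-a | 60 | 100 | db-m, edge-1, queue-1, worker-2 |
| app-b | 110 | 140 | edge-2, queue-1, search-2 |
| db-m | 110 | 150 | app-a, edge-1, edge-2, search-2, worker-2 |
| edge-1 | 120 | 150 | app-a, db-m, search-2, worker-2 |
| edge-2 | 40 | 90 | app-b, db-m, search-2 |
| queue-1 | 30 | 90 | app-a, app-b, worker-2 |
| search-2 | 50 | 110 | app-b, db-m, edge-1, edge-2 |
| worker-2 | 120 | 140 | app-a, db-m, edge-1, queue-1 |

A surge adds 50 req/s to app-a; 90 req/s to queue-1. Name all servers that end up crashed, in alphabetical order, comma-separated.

app-a, app-b, db-m, edge-1, edge-2, queue-1, search-2, worker-2

Round 1 — app-a at 110 > 100; queue-1 at 120 > 90. app-a, queue-1 crash.
  app-a sheds 110 req/s to db-m, edge-1, worker-2: 36 each (2 lost).
    db-m: 110+36 = 146 ≤ 150
    edge-1: 120+36 = 156 > 150
    worker-2: 120+36 = 156 > 140
  queue-1 sheds 120 req/s to app-b, worker-2: 60 each.
    app-b: 110+60 = 170 > 140
    worker-2: 156+60 = 216 > 140
Round 2 — app-b, edge-1, worker-2 crash.
  app-b sheds 170 req/s to edge-2, search-2: 85 each.
    edge-2: 40+85 = 125 > 90
    search-2: 50+85 = 135 > 110
  edge-1 sheds 156 req/s to db-m, search-2: 78 each.
    db-m: 146+78 = 224 > 150
    search-2: 135+78 = 213 > 110
  worker-2 sheds 216 req/s to db-m: 216 each.
    db-m: 224+216 = 440 > 150
Round 3 — db-m, edge-2, search-2 crash.
  db-m sheds 440 req/s: no online neighbours, lost.
  edge-2 sheds 125 req/s: no online neighbours, lost.
  search-2 sheds 213 req/s: no online neighbours, lost.
No further crashes.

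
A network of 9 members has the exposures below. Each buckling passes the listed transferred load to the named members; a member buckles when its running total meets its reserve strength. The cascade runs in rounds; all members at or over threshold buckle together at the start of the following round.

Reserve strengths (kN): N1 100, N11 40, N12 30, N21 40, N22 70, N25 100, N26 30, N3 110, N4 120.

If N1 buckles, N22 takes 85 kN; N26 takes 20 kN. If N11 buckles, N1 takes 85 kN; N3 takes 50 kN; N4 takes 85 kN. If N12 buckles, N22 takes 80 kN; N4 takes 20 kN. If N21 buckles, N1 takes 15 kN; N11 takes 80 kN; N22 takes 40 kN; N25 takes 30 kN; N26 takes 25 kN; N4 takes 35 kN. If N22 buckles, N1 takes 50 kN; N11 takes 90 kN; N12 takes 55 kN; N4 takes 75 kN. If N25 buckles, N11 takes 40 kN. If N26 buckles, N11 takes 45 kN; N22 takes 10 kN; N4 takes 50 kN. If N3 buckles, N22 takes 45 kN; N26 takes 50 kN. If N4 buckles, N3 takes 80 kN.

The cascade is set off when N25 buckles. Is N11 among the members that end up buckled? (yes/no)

yes

Round 1 — N25 buckles (initial).
  N11: +40 → 40 ≥ 40
Round 2 — N11 buckles.
  N1: +85 → 85 < 100
  N3: +50 → 50 < 110
  N4: +85 → 85 < 120
No further bucklings.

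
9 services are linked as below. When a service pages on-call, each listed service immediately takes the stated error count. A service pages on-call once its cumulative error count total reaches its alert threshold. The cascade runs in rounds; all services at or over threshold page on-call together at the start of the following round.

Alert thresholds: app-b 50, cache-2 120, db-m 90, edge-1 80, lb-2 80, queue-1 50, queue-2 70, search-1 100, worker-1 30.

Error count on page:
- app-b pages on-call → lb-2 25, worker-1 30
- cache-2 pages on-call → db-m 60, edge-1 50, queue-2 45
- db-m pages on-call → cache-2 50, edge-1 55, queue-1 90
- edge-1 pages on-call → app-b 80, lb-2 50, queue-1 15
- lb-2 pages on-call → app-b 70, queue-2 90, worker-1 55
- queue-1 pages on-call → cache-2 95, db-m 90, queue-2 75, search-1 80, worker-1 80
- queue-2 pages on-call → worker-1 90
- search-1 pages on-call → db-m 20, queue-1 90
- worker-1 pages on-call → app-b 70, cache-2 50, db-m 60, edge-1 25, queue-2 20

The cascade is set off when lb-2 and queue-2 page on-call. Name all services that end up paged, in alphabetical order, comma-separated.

app-b, lb-2, queue-2, worker-1

Round 1 — lb-2, queue-2 page on-call (initial).
  app-b: +70 → 70 ≥ 50
  worker-1: +55+90 → 145 ≥ 30
Round 2 — app-b, worker-1 page on-call.
  cache-2: +50 → 50 < 120
  db-m: +60 → 60 < 90
  edge-1: +25 → 25 < 80
No further pages.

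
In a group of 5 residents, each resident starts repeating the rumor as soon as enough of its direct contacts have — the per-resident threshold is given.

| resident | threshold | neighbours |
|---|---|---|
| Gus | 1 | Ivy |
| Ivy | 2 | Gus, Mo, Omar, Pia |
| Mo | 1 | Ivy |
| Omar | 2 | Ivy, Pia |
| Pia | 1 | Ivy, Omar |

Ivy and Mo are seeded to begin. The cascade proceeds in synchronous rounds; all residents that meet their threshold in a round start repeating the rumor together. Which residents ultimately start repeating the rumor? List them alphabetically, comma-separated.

Gus, Ivy, Mo, Omar, Pia

Round 1 — Ivy, Mo start repeating the rumor (initial).
Round 2 — checking thresholds:
  Gus: 1 of 1 neighbours ≥ 1, starts repeating the rumor.
  Omar: 1 of 2 neighbours < 2, below threshold.
  Pia: 1 of 2 neighbours ≥ 1, starts repeating the rumor.
Round 3 — checking thresholds:
  Omar: 2 of 2 neighbours ≥ 2, starts repeating the rumor.
Round 4 — no new spreads; cascade stops.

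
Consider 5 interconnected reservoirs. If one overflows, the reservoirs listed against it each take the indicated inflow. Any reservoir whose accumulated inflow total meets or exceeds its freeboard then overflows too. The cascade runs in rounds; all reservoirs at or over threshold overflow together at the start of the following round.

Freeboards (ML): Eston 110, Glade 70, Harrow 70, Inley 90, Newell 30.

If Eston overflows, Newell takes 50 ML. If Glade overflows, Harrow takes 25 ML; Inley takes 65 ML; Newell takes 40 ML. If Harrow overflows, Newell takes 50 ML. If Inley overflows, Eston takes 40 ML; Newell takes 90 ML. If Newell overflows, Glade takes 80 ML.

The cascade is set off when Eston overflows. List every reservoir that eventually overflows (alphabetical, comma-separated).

Round 1 — Eston overflows (initial).
  Newell: +50 → 50 ≥ 30
Round 2 — Newell overflows.
  Glade: +80 → 80 ≥ 70
Round 3 — Glade overflows.
  Harrow: +25 → 25 < 70
  Inley: +65 → 65 < 90
No further overflows.

Eston, Glade, Newell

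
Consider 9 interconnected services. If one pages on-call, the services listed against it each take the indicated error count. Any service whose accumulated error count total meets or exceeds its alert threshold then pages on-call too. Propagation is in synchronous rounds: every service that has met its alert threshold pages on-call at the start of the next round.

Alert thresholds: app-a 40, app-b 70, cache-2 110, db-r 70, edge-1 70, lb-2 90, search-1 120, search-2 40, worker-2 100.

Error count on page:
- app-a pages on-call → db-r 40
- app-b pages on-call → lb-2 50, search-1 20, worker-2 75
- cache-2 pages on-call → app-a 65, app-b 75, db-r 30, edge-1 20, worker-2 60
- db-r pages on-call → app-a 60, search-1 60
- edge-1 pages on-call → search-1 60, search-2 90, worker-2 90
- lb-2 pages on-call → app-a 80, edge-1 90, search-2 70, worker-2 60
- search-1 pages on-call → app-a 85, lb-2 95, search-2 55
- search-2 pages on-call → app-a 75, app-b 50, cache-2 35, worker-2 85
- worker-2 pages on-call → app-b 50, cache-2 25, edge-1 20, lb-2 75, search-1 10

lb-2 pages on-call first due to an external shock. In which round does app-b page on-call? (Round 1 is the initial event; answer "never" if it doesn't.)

Round 1 — lb-2 pages on-call (initial).
  app-a: +80 → 80 ≥ 40
  edge-1: +90 → 90 ≥ 70
  search-2: +70 → 70 ≥ 40
  worker-2: +60 → 60 < 100
Round 2 — app-a, edge-1, search-2 page on-call.
  app-b: +50 → 50 < 70
  cache-2: +35 → 35 < 110
  db-r: +40 → 40 < 70
  search-1: +60 → 60 < 120
  worker-2: +90+85 → 235 ≥ 100
Round 3 — worker-2 pages on-call.
  app-b: +50 → 100 ≥ 70
  cache-2: +25 → 60 < 110
  search-1: +10 → 70 < 120
Round 4 — app-b pages on-call.
  search-1: +20 → 90 < 120
No further pages.

4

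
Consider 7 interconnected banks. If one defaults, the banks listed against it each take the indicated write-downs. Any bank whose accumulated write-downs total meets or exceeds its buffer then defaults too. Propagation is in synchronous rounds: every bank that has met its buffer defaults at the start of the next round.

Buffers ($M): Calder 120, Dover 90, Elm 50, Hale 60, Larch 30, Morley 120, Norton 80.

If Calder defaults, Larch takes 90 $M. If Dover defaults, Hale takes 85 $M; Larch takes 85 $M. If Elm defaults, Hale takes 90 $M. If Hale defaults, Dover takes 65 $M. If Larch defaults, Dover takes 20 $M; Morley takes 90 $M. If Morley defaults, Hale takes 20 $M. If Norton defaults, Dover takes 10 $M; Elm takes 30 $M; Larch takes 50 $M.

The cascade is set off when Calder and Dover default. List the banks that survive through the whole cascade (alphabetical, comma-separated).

Round 1 — Calder, Dover default (initial).
  Hale: +85 → 85 ≥ 60
  Larch: +90+85 → 175 ≥ 30
Round 2 — Hale, Larch default.
  Morley: +90 → 90 < 120
No further defaults.

Elm, Morley, Norton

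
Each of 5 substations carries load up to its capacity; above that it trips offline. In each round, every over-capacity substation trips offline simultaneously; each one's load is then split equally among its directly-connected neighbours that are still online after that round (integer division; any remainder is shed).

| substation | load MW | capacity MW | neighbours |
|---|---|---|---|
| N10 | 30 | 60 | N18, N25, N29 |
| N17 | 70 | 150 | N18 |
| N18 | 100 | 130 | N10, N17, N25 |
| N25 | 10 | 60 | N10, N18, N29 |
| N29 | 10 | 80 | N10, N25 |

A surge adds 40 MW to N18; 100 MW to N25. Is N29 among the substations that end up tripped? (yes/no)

yes

Round 1 — N18 at 140 > 130; N25 at 110 > 60. N18, N25 trip offline.
  N18 sheds 140 MW to N10, N17: 70 each.
    N10: 30+70 = 100 > 60
    N17: 70+70 = 140 ≤ 150
  N25 sheds 110 MW to N10, N29: 55 each.
    N10: 100+55 = 155 > 60
    N29: 10+55 = 65 ≤ 80
Round 2 — N10 trips offline.
  N10 sheds 155 MW to N29: 155 each.
    N29: 65+155 = 220 > 80
Round 3 — N29 trips offline.
  N29 sheds 220 MW: no online neighbours, lost.
No further trips.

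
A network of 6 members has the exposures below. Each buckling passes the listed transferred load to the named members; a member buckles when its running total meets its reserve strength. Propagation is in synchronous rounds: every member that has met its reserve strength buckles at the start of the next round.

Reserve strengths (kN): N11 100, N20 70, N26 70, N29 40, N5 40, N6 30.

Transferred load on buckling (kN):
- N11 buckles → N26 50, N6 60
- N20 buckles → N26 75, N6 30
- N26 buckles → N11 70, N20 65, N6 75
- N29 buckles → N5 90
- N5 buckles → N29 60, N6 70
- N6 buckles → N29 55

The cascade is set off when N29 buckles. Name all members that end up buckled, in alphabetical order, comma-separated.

N29, N5, N6

Round 1 — N29 buckles (initial).
  N5: +90 → 90 ≥ 40
Round 2 — N5 buckles.
  N6: +70 → 70 ≥ 30
Round 3 — N6 buckles.
No further bucklings.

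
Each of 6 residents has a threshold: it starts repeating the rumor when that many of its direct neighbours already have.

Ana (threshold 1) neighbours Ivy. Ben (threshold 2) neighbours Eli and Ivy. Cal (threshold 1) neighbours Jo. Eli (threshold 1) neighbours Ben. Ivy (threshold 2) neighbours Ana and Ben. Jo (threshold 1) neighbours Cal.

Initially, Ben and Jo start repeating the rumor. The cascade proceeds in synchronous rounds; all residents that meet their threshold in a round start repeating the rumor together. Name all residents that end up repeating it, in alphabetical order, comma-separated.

Ben, Cal, Eli, Jo

Round 1 — Ben, Jo start repeating the rumor (initial).
Round 2 — checking thresholds:
  Cal: 1 of 1 neighbours ≥ 1, starts repeating the rumor.
  Eli: 1 of 1 neighbours ≥ 1, starts repeating the rumor.
  Ivy: 1 of 2 neighbours < 2, holds.
Round 3 — no new spreads; cascade stops.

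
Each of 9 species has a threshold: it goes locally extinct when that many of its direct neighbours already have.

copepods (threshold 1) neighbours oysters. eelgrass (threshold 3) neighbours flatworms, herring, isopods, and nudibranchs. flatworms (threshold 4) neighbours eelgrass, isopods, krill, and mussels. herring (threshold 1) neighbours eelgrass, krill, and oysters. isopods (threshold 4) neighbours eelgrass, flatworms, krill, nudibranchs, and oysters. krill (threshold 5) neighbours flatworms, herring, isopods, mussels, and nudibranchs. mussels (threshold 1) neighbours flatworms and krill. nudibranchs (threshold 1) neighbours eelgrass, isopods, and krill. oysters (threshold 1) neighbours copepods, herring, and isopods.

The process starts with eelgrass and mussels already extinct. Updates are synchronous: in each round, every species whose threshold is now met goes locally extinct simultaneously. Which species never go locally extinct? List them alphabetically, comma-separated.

flatworms, isopods, krill

Round 1 — eelgrass, mussels go locally extinct (initial).
Round 2 — checking thresholds:
  flatworms: 2 of 4 neighbours < 4, holds.
  herring: 1 of 3 neighbours ≥ 1, goes locally extinct.
  isopods: 1 of 5 neighbours < 4, holds.
  krill: 1 of 5 neighbours < 5, holds.
  nudibranchs: 1 of 3 neighbours ≥ 1, goes locally extinct.
Round 3 — checking thresholds:
  flatworms: 2 of 4 neighbours < 4, holds.
  isopods: 2 of 5 neighbours < 4, holds.
  krill: 3 of 5 neighbours < 5, holds.
  oysters: 1 of 3 neighbours ≥ 1, goes locally extinct.
Round 4 — checking thresholds:
  copepods: 1 of 1 neighbours ≥ 1, goes locally extinct.
  flatworms: 2 of 4 neighbours < 4, holds.
  isopods: 3 of 5 neighbours < 4, holds.
  krill: 3 of 5 neighbours < 5, holds.
Round 5 — no new extinctions; cascade stops.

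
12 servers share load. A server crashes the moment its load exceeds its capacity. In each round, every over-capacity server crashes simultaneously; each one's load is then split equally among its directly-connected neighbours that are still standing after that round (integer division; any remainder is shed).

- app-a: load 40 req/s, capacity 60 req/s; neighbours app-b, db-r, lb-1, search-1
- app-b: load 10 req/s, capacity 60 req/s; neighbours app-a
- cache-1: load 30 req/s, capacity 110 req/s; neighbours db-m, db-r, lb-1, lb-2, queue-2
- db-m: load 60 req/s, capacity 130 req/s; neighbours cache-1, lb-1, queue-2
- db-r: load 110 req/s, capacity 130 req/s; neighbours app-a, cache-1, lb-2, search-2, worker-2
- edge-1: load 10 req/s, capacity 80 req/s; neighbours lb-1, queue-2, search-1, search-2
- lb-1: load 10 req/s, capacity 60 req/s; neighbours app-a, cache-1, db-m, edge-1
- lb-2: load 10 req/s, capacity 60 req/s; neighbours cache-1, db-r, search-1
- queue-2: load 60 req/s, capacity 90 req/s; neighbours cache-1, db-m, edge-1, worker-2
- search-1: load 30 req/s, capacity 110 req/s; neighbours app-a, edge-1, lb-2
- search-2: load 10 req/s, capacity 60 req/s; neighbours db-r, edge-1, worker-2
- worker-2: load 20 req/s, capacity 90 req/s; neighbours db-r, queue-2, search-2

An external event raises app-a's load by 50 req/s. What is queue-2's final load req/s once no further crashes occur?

60

Round 1 — app-a at 90 > 60. app-a crashes.
  app-a sheds 90 req/s to app-b, db-r, lb-1, search-1: 22 each (2 lost).
    app-b: 10+22 = 32 ≤ 60
    db-r: 110+22 = 132 > 130
    lb-1: 10+22 = 32 ≤ 60
    search-1: 30+22 = 52 ≤ 110
Round 2 — db-r crashes.
  db-r sheds 132 req/s to cache-1, lb-2, search-2, worker-2: 33 each.
    cache-1: 30+33 = 63 ≤ 110
    lb-2: 10+33 = 43 ≤ 60
    search-2: 10+33 = 43 ≤ 60
    worker-2: 20+33 = 53 ≤ 90
No further crashes.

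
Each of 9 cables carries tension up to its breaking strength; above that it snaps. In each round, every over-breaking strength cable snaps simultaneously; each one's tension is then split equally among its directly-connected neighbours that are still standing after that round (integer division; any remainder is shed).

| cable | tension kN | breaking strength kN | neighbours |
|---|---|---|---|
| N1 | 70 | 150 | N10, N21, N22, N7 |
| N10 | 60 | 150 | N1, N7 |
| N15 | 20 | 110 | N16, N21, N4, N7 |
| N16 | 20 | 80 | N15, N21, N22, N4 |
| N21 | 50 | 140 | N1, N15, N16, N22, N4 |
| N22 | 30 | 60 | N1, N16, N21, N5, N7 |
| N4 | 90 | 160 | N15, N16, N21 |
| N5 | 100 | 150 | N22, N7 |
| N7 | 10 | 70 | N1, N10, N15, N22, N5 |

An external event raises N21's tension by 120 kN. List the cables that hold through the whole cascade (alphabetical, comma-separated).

N1, N10, N15, N16, N4, N5, N7

Round 1 — N21 at 170 > 140. N21 snaps.
  N21 sheds 170 kN to N1, N15, N16, N22, N4: 34 each.
    N1: 70+34 = 104 ≤ 150
    N15: 20+34 = 54 ≤ 110
    N16: 20+34 = 54 ≤ 80
    N22: 30+34 = 64 > 60
    N4: 90+34 = 124 ≤ 160
Round 2 — N22 snaps.
  N22 sheds 64 kN to N1, N16, N5, N7: 16 each.
    N1: 104+16 = 120 ≤ 150
    N16: 54+16 = 70 ≤ 80
    N5: 100+16 = 116 ≤ 150
    N7: 10+16 = 26 ≤ 70
No further breaks.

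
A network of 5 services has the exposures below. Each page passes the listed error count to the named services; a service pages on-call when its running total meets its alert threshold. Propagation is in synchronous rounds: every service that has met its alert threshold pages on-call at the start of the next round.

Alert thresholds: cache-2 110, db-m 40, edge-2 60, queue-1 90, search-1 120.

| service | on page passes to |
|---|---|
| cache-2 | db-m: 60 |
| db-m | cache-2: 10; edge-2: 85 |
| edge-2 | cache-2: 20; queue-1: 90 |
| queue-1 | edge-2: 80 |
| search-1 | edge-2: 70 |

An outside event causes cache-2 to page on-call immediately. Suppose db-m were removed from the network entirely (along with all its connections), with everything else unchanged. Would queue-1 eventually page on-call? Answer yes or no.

With db-m removed:
Round 1 — cache-2 pages on-call (initial).
No further pages.

no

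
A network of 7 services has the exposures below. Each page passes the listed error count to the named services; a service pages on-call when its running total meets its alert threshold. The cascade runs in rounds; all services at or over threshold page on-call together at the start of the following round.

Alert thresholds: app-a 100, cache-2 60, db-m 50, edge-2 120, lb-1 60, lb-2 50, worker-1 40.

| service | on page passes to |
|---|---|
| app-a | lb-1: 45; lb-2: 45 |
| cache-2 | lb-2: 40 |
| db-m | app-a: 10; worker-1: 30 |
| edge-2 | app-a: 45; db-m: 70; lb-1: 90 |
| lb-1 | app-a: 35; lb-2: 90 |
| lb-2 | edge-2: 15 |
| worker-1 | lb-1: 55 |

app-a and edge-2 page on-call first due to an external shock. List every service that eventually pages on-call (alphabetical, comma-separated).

app-a, db-m, edge-2, lb-1, lb-2

Round 1 — app-a, edge-2 page on-call (initial).
  db-m: +70 → 70 ≥ 50
  lb-1: +45+90 → 135 ≥ 60
  lb-2: +45 → 45 < 50
Round 2 — db-m, lb-1 page on-call.
  lb-2: +90 → 135 ≥ 50
  worker-1: +30 → 30 < 40
Round 3 — lb-2 pages on-call.
No further pages.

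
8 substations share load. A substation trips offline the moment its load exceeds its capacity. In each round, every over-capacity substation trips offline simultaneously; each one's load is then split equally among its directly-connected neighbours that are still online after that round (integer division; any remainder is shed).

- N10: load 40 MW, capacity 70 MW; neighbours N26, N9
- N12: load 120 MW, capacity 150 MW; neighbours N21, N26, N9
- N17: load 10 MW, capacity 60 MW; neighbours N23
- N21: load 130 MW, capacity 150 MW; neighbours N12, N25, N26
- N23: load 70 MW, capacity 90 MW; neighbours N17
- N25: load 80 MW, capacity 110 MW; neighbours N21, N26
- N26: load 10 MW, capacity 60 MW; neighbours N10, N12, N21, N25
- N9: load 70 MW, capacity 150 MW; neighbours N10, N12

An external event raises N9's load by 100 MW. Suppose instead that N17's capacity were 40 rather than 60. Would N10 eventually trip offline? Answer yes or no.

yes

With N17's capacity at 40:
Round 1 — N9 at 170 > 150. N9 trips offline.
  N9 sheds 170 MW to N10, N12: 85 each.
    N10: 40+85 = 125 > 70
    N12: 120+85 = 205 > 150
Round 2 — N10, N12 trip offline.
  N10 sheds 125 MW to N26: 125 each.
    N26: 10+125 = 135 > 60
  N12 sheds 205 MW to N21, N26: 102 each (1 lost).
    N21: 130+102 = 232 > 150
    N26: 135+102 = 237 > 60
Round 3 — N21, N26 trip offline.
  N21 sheds 232 MW to N25: 232 each.
    N25: 80+232 = 312 > 110
  N26 sheds 237 MW to N25: 237 each.
    N25: 312+237 = 549 > 110
Round 4 — N25 trips offline.
  N25 sheds 549 MW: no online neighbours, lost.
No further trips.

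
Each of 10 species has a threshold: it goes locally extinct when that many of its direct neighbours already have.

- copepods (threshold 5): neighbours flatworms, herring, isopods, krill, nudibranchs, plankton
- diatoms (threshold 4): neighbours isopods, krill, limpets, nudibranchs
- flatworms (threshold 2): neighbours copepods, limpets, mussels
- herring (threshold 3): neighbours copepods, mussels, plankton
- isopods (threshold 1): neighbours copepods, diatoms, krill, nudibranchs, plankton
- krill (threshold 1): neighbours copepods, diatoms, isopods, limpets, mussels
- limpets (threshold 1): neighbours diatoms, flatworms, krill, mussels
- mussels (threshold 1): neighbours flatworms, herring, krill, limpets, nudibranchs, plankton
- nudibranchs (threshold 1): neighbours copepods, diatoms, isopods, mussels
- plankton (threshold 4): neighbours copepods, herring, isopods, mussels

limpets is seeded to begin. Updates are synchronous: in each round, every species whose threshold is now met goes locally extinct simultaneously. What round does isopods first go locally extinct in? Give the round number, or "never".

3

Round 1 — limpets goes locally extinct (initial).
Round 2 — checking thresholds:
  diatoms: 1 of 4 neighbours < 4, holds.
  flatworms: 1 of 3 neighbours < 2, holds.
  krill: 1 of 5 neighbours ≥ 1, goes locally extinct.
  mussels: 1 of 6 neighbours ≥ 1, goes locally extinct.
Round 3 — checking thresholds:
  copepods: 1 of 6 neighbours < 5, holds.
  diatoms: 2 of 4 neighbours < 4, holds.
  flatworms: 2 of 3 neighbours ≥ 2, goes locally extinct.
  herring: 1 of 3 neighbours < 3, holds.
  isopods: 1 of 5 neighbours ≥ 1, goes locally extinct.
  nudibranchs: 1 of 4 neighbours ≥ 1, goes locally extinct.
  plankton: 1 of 4 neighbours < 4, holds.
Round 4 — checking thresholds:
  copepods: 4 of 6 neighbours < 5, holds.
  diatoms: 4 of 4 neighbours ≥ 4, goes locally extinct.
  herring: 1 of 3 neighbours < 3, holds.
  plankton: 2 of 4 neighbours < 4, holds.
Round 5 — no new extinctions; cascade stops.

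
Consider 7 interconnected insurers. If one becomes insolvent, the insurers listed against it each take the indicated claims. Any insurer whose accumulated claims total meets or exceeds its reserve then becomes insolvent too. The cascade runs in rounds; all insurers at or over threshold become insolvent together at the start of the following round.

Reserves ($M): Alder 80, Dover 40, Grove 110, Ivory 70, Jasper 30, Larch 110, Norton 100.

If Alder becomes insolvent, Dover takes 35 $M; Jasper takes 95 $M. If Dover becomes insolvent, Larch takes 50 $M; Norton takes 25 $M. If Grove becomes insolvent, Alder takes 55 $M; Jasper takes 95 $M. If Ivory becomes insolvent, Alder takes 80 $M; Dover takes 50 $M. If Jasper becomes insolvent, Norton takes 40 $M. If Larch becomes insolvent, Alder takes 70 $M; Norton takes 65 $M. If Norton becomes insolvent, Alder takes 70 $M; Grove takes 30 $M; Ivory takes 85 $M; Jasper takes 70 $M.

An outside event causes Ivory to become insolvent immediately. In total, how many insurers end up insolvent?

Round 1 — Ivory becomes insolvent (initial).
  Alder: +80 → 80 ≥ 80
  Dover: +50 → 50 ≥ 40
Round 2 — Alder, Dover become insolvent.
  Jasper: +95 → 95 ≥ 30
  Larch: +50 → 50 < 110
  Norton: +25 → 25 < 100
Round 3 — Jasper becomes insolvent.
  Norton: +40 → 65 < 100
No further insolvencies.

4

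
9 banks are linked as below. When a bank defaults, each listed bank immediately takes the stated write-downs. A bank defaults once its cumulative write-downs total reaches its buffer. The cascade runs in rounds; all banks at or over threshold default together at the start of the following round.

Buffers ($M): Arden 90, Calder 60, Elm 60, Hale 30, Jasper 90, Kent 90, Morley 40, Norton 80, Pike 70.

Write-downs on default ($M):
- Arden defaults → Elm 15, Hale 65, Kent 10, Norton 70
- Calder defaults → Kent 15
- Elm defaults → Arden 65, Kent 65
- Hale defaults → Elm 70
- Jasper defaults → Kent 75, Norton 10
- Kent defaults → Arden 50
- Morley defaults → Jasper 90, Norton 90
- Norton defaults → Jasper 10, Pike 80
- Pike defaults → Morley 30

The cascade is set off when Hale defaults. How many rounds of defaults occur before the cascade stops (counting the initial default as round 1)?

2

Round 1 — Hale defaults (initial).
  Elm: +70 → 70 ≥ 60
Round 2 — Elm defaults.
  Arden: +65 → 65 < 90
  Kent: +65 → 65 < 90
No further defaults.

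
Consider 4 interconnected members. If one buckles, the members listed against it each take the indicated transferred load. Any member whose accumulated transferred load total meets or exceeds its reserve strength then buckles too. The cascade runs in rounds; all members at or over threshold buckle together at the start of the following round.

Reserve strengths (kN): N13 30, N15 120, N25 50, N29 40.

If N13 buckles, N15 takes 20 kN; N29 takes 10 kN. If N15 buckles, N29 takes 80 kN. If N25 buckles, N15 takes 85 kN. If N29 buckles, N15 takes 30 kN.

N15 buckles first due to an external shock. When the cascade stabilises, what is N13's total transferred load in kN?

0

Round 1 — N15 buckles (initial).
  N29: +80 → 80 ≥ 40
Round 2 — N29 buckles.
No further bucklings.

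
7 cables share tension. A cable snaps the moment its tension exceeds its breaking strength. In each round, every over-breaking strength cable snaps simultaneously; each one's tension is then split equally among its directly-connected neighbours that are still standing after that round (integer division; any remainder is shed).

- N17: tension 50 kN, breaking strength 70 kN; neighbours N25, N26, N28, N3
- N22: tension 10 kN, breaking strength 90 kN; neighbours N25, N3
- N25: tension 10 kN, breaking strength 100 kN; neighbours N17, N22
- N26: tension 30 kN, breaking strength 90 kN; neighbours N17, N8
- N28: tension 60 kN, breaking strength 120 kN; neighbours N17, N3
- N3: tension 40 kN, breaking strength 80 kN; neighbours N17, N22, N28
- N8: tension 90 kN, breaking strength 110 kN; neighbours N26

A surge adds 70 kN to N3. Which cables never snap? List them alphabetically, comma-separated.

Round 1 — N3 at 110 > 80. N3 snaps.
  N3 sheds 110 kN to N17, N22, N28: 36 each (2 lost).
    N17: 50+36 = 86 > 70
    N22: 10+36 = 46 ≤ 90
    N28: 60+36 = 96 ≤ 120
Round 2 — N17 snaps.
  N17 sheds 86 kN to N25, N26, N28: 28 each (2 lost).
    N25: 10+28 = 38 ≤ 100
    N26: 30+28 = 58 ≤ 90
    N28: 96+28 = 124 > 120
Round 3 — N28 snaps.
  N28 sheds 124 kN: no online neighbours, lost.
No further breaks.

N22, N25, N26, N8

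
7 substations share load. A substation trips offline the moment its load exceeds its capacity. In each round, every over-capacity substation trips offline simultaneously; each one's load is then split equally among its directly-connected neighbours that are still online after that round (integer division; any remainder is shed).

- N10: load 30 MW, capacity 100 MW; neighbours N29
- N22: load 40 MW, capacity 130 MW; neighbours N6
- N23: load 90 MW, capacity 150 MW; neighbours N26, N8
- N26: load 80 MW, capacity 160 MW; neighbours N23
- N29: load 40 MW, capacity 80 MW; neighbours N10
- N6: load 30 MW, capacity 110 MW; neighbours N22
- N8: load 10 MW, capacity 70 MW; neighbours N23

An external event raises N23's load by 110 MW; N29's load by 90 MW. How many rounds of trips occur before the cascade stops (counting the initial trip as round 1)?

2

Round 1 — N23 at 200 > 150; N29 at 130 > 80. N23, N29 trip offline.
  N23 sheds 200 MW to N26, N8: 100 each.
    N26: 80+100 = 180 > 160
    N8: 10+100 = 110 > 70
  N29 sheds 130 MW to N10: 130 each.
    N10: 30+130 = 160 > 100
Round 2 — N10, N26, N8 trip offline.
  N10 sheds 160 MW: no online neighbours, lost.
  N26 sheds 180 MW: no online neighbours, lost.
  N8 sheds 110 MW: no online neighbours, lost.
No further trips.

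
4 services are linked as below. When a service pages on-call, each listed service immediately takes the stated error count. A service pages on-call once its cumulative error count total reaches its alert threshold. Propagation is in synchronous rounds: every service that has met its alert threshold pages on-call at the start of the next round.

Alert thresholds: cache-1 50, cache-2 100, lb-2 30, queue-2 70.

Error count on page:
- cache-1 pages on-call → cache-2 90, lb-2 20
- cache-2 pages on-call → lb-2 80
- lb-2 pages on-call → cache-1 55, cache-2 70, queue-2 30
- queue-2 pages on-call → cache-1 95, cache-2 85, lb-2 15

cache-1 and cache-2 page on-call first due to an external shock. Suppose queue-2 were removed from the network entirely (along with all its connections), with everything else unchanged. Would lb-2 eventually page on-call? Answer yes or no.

With queue-2 removed:
Round 1 — cache-1, cache-2 page on-call (initial).
  lb-2: +20+80 → 100 ≥ 30
Round 2 — lb-2 pages on-call.
No further pages.

yes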